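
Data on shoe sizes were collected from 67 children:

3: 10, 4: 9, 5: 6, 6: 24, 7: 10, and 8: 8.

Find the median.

Cumulative frequencies: 10, 19, 25, 49, 59, 67
n = 67, so the median is the value in position (n+1)/2 = 34.
Position 34 falls at value 6.

6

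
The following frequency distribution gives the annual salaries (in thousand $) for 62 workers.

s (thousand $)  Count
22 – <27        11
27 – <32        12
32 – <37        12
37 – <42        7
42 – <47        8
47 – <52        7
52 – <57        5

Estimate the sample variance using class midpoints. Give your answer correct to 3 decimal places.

91.592

Midpoints: 24.5, 29.5, 34.5, 39.5, 44.5, 49.5, 54.5
n = 62, Σfm = 2289, mean = 36.9194
Σfm² = 90095.5
Σf(m − x̄)² = Σfm² − (Σfm)²/n = 90095.5 − 2289²/62 = 5587.0968
Sample variance = 5587.0968 / 61 = 91.5918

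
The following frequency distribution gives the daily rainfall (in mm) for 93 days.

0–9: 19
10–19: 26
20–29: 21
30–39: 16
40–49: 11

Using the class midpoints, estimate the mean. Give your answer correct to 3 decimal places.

Midpoints: 4.5, 14.5, 24.5, 34.5, 44.5
Σfm = 19×4.5 + 26×14.5 + 21×24.5 + 16×34.5 + 11×44.5 = 2018.5
n = Σf = 93
Mean = 2018.5 / 93 = 21.7043

21.704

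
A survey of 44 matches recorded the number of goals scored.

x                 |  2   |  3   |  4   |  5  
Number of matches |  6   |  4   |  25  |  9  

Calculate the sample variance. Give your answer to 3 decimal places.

Values: 2, 3, 4, 5
n = 44, Σfx = 169, mean = 3.8409
Σfx² = 685
Σf(x − x̄)² = Σfx² − (Σfx)²/n = 685 − 169²/44 = 35.8864
Sample variance = 35.8864 / 43 = 0.8346

0.835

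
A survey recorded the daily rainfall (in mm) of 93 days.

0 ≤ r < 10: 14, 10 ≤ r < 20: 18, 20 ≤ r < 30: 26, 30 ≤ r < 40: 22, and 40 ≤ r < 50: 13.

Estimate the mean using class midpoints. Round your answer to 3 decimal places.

Midpoints: 5, 15, 25, 35, 45
Σfm = 14×5 + 18×15 + 26×25 + 22×35 + 13×45 = 2345
n = Σf = 93
Mean = 2345 / 93 = 25.2151

25.215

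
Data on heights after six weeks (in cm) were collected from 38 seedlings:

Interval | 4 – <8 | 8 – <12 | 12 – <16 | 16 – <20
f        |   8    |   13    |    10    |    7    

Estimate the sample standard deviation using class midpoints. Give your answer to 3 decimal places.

4.121

Midpoints: 6, 10, 14, 18
n = 38, Σfm = 444, mean = 11.6842
Σfm² = 5816
Σf(m − x̄)² = Σfm² − (Σfm)²/n = 5816 − 444²/38 = 628.2105
Sample variance = 628.2105 / 37 = 16.9787
Standard deviation = √16.9787 = 4.1205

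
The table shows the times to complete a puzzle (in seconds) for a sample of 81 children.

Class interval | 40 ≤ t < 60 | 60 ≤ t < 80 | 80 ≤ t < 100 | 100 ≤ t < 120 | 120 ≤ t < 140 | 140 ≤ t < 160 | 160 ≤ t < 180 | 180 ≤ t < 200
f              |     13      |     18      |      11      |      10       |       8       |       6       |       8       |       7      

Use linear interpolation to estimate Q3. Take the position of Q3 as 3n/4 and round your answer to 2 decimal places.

Cumulative frequencies: 13, 31, 42, 52, 60, 66, 74, 81
n = 81; position = 3n/4 = 60.75.
This falls in the class 140 ≤ t < 160: L = 140, F = 60, f = 6, h = 20.
Upper quartile ≈ 140 + ((60.75 − 60) / 6) × 20 = 142.5000

142.50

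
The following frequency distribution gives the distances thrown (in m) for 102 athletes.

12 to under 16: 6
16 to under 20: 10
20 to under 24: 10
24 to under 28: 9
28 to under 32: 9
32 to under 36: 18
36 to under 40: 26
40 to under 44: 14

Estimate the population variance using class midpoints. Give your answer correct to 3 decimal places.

Midpoints: 14, 18, 22, 26, 30, 34, 38, 42
n = 102, Σfm = 3176, mean = 31.1373
Σfm² = 106488
Σf(m − x̄)² = Σfm² − (Σfm)²/n = 106488 − 3176²/102 = 7596.0784
Population variance = 7596.0784 / 102 = 74.4714

74.471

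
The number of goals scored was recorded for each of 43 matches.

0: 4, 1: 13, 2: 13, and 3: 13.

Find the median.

Cumulative frequencies: 4, 17, 30, 43
n = 43, so the median is the value in position (n+1)/2 = 22.
Position 22 falls at value 2.

2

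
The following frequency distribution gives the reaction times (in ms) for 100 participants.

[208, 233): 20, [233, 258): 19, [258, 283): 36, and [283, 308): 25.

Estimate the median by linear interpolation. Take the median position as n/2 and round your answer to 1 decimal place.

265.6

Cumulative frequencies: 20, 39, 75, 100
n = 100; position = n/2 = 50.
This falls in the class [258, 283): L = 258, F = 39, f = 36, h = 25.
Median ≈ 258 + ((50 − 39) / 36) × 25 = 265.6389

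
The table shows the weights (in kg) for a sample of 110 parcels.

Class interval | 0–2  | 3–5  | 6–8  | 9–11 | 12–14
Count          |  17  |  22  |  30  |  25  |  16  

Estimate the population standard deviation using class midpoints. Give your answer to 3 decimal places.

3.827

Midpoints: 1, 4, 7, 10, 13
n = 110, Σfm = 773, mean = 7.0273
Σfm² = 7043
Σf(m − x̄)² = Σfm² − (Σfm)²/n = 7043 − 773²/110 = 1610.9182
Population variance = 1610.9182 / 110 = 14.6447
Standard deviation = √14.6447 = 3.8268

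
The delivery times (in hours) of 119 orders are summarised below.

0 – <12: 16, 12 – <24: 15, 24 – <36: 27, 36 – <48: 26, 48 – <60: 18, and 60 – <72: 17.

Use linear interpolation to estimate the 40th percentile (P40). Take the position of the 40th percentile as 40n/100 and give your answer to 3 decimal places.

31.378

Cumulative frequencies: 16, 31, 58, 84, 102, 119
n = 119; position = 40n/100 = 47.6.
This falls in the class 24 – <36: L = 24, F = 31, f = 27, h = 12.
40th percentile ≈ 24 + ((47.6 − 31) / 27) × 12 = 31.3778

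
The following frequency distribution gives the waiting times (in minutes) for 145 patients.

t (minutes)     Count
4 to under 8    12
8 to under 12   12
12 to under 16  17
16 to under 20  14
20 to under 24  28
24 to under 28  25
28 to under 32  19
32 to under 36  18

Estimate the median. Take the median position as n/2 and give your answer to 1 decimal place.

Cumulative frequencies: 12, 24, 41, 55, 83, 108, 127, 145
n = 145; position = n/2 = 72.5.
This falls in the class 20 to under 24: L = 20, F = 55, f = 28, h = 4.
Median ≈ 20 + ((72.5 − 55) / 28) × 4 = 22.5000

22.5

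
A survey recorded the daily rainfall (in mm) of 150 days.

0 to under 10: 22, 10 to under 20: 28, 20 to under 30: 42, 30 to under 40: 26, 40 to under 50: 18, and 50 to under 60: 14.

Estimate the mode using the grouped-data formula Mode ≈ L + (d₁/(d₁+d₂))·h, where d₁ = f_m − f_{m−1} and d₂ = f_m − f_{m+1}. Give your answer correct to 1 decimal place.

24.7

Modal class: 20 to under 30 (highest frequency 42).
d₁ = 42 − 28 = 14, d₂ = 42 − 26 = 16
Mode ≈ 20 + (14/(14+16)) × 10 = 20 + 4.6667 = 24.6667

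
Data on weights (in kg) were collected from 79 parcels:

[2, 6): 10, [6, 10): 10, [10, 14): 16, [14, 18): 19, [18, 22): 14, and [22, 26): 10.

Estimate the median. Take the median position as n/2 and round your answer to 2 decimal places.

14.74

Cumulative frequencies: 10, 20, 36, 55, 69, 79
n = 79; position = n/2 = 39.5.
This falls in the class [14, 18): L = 14, F = 36, f = 19, h = 4.
Median ≈ 14 + ((39.5 − 36) / 19) × 4 = 14.7368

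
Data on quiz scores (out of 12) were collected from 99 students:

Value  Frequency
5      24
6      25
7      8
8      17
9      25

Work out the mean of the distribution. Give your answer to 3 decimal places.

6.939

Values: 5, 6, 7, 8, 9
Σfx = 24×5 + 25×6 + 8×7 + 17×8 + 25×9 = 687
n = Σf = 99
Mean = 687 / 99 = 6.9394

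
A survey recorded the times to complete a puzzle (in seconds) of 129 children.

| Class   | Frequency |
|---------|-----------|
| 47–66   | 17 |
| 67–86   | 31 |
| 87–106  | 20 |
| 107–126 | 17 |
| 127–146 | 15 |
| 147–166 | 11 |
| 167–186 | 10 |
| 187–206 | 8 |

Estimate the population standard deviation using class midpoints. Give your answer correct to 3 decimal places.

Midpoints: 56.5, 76.5, 96.5, 116.5, 136.5, 156.5, 176.5, 196.5
n = 129, Σfm = 14348.5, mean = 111.2287
Σfm² = 1821980.25
Σf(m − x̄)² = Σfm² − (Σfm)²/n = 1821980.25 − 14348.5²/129 = 226015.5039
Population variance = 226015.5039 / 129 = 1752.0582
Standard deviation = √1752.0582 = 41.8576

41.858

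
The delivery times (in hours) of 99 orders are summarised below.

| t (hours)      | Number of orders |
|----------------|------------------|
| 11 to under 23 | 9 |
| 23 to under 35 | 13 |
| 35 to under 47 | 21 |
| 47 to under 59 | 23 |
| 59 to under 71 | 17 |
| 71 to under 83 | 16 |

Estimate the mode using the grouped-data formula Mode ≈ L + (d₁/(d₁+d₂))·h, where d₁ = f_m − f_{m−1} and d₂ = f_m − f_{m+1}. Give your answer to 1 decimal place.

50.0

Modal class: 47 to under 59 (highest frequency 23).
d₁ = 23 − 21 = 2, d₂ = 23 − 17 = 6
Mode ≈ 47 + (2/(2+6)) × 12 = 47 + 3.0000 = 50.0000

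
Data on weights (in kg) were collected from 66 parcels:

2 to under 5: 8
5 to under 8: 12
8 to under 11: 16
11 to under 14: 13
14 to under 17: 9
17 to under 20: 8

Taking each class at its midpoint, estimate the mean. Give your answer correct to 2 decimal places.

10.73

Midpoints: 3.5, 6.5, 9.5, 12.5, 15.5, 18.5
Σfm = 8×3.5 + 12×6.5 + 16×9.5 + 13×12.5 + 9×15.5 + 8×18.5 = 708
n = Σf = 66
Mean = 708 / 66 = 10.7273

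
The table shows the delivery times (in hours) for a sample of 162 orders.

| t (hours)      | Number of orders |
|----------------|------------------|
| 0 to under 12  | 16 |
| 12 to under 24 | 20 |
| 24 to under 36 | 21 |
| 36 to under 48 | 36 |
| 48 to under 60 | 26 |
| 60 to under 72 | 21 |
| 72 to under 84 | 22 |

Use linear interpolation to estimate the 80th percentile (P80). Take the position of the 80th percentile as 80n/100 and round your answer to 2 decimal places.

66.06

Cumulative frequencies: 16, 36, 57, 93, 119, 140, 162
n = 162; position = 80n/100 = 129.6.
This falls in the class 60 to under 72: L = 60, F = 119, f = 21, h = 12.
80th percentile ≈ 60 + ((129.6 − 119) / 21) × 12 = 66.0571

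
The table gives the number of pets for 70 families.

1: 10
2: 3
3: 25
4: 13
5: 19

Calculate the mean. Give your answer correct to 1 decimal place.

3.4

Values: 1, 2, 3, 4, 5
Σfx = 10×1 + 3×2 + 25×3 + 13×4 + 19×5 = 238
n = Σf = 70
Mean = 238 / 70 = 3.4000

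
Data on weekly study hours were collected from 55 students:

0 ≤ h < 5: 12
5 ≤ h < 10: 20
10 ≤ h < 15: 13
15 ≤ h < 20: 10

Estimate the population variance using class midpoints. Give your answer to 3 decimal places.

25.901

Midpoints: 2.5, 7.5, 12.5, 17.5
n = 55, Σfm = 517.5, mean = 9.4091
Σfm² = 6293.75
Σf(m − x̄)² = Σfm² − (Σfm)²/n = 6293.75 − 517.5²/55 = 1424.5455
Population variance = 1424.5455 / 55 = 25.9008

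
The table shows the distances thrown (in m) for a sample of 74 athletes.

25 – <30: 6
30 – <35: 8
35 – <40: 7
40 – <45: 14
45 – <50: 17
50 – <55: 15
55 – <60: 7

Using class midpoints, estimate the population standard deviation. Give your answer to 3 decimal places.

Midpoints: 27.5, 32.5, 37.5, 42.5, 47.5, 52.5, 57.5
n = 74, Σfm = 3280, mean = 44.3243
Σfm² = 150962.5
Σf(m − x̄)² = Σfm² − (Σfm)²/n = 150962.5 − 3280²/74 = 5578.7162
Population variance = 5578.7162 / 74 = 75.3881
Standard deviation = √75.3881 = 8.6826

8.683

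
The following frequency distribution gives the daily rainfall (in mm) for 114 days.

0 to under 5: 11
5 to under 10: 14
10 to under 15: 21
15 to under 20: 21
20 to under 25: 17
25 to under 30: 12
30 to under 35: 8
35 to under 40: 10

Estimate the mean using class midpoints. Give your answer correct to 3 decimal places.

18.509

Midpoints: 2.5, 7.5, 12.5, 17.5, 22.5, 27.5, 32.5, 37.5
Σfm = 11×2.5 + 14×7.5 + 21×12.5 + 21×17.5 + 17×22.5 + 12×27.5 + 8×32.5 + 10×37.5 = 2110
n = Σf = 114
Mean = 2110 / 114 = 18.5088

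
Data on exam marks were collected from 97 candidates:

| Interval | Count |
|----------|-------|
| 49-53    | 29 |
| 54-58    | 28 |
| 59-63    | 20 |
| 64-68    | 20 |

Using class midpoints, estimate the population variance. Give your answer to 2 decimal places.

30.69

Midpoints: 51, 56, 61, 66
n = 97, Σfm = 5587, mean = 57.5979
Σfm² = 324777
Σf(m − x̄)² = Σfm² − (Σfm)²/n = 324777 − 5587²/97 = 2977.3196
Population variance = 2977.3196 / 97 = 30.6940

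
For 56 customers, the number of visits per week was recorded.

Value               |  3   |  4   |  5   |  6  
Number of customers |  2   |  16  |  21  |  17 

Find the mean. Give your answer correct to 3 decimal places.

4.946

Values: 3, 4, 5, 6
Σfx = 2×3 + 16×4 + 21×5 + 17×6 = 277
n = Σf = 56
Mean = 277 / 56 = 4.9464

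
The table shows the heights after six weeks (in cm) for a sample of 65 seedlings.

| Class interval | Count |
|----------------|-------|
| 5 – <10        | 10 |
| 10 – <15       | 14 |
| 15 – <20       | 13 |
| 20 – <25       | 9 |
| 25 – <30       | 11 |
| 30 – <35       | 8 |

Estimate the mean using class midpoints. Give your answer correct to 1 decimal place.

19.1

Midpoints: 7.5, 12.5, 17.5, 22.5, 27.5, 32.5
Σfm = 10×7.5 + 14×12.5 + 13×17.5 + 9×22.5 + 11×27.5 + 8×32.5 = 1242.5
n = Σf = 65
Mean = 1242.5 / 65 = 19.1154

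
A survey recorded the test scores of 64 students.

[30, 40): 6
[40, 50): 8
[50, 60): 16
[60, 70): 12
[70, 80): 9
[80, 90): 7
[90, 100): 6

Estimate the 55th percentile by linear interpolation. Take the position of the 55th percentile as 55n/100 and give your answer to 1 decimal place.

Cumulative frequencies: 6, 14, 30, 42, 51, 58, 64
n = 64; position = 55n/100 = 35.2.
This falls in the class [60, 70): L = 60, F = 30, f = 12, h = 10.
55th percentile ≈ 60 + ((35.2 − 30) / 12) × 10 = 64.3333

64.3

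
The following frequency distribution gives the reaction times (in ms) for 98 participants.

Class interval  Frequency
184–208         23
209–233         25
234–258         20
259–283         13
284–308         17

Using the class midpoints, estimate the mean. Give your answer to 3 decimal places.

239.878

Midpoints: 196, 221, 246, 271, 296
Σfm = 23×196 + 25×221 + 20×246 + 13×271 + 17×296 = 23508
n = Σf = 98
Mean = 23508 / 98 = 239.8776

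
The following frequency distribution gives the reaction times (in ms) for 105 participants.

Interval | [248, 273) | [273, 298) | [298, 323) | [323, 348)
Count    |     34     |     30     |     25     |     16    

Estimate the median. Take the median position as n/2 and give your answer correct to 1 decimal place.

Cumulative frequencies: 34, 64, 89, 105
n = 105; position = n/2 = 52.5.
This falls in the class [273, 298): L = 273, F = 34, f = 30, h = 25.
Median ≈ 273 + ((52.5 − 34) / 30) × 25 = 288.4167

288.4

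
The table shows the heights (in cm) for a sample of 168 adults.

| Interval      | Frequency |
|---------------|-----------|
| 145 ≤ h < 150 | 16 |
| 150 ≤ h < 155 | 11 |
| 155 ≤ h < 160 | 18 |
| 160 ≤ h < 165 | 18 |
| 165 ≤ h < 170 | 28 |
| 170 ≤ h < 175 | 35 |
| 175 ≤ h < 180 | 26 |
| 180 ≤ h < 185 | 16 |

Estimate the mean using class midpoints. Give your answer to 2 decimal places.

Midpoints: 147.5, 152.5, 157.5, 162.5, 167.5, 172.5, 177.5, 182.5
Σfm = 16×147.5 + 11×152.5 + 18×157.5 + 18×162.5 + 28×167.5 + 35×172.5 + 26×177.5 + 16×182.5 = 28060
n = Σf = 168
Mean = 28060 / 168 = 167.0238

167.02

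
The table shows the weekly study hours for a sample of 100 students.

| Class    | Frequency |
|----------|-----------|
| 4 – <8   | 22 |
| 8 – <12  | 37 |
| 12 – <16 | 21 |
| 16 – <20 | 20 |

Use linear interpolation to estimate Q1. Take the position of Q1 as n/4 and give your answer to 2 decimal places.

8.32

Cumulative frequencies: 22, 59, 80, 100
n = 100; position = n/4 = 25.
This falls in the class 8 – <12: L = 8, F = 22, f = 37, h = 4.
Lower quartile ≈ 8 + ((25 − 22) / 37) × 4 = 8.3243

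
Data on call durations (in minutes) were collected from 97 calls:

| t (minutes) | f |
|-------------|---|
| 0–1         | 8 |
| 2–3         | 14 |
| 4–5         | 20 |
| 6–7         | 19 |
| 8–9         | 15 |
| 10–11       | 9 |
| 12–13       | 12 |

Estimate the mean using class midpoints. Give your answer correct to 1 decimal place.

6.4

Midpoints: 0.5, 2.5, 4.5, 6.5, 8.5, 10.5, 12.5
Σfm = 8×0.5 + 14×2.5 + 20×4.5 + 19×6.5 + 15×8.5 + 9×10.5 + 12×12.5 = 624.5
n = Σf = 97
Mean = 624.5 / 97 = 6.4381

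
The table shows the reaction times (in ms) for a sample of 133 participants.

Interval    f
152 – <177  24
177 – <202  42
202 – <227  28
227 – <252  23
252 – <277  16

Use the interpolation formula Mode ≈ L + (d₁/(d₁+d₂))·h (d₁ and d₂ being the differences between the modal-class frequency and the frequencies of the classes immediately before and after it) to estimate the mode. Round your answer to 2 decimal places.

191.06

Modal class: 177 – <202 (highest frequency 42).
d₁ = 42 − 24 = 18, d₂ = 42 − 28 = 14
Mode ≈ 177 + (18/(18+14)) × 25 = 177 + 14.0625 = 191.0625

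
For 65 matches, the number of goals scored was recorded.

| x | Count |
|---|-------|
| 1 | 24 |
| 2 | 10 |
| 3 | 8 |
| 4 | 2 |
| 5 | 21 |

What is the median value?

2

Cumulative frequencies: 24, 34, 42, 44, 65
n = 65, so the median is the value in position (n+1)/2 = 33.
Position 33 falls at value 2.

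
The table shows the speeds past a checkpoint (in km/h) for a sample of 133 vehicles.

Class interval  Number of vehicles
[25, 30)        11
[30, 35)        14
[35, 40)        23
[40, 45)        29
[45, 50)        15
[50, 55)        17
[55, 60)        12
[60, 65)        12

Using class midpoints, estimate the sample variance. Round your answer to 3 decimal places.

Midpoints: 27.5, 32.5, 37.5, 42.5, 47.5, 52.5, 57.5, 62.5
n = 133, Σfm = 5897.5, mean = 44.3421
Σfm² = 275081.25
Σf(m − x̄)² = Σfm² − (Σfm)²/n = 275081.25 − 5897.5²/133 = 13573.6842
Sample variance = 13573.6842 / 132 = 102.8309

102.831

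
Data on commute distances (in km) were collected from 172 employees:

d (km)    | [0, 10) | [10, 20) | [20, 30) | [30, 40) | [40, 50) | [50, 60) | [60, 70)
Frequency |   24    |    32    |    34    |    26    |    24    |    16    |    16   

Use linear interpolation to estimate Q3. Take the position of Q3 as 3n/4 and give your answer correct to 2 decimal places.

45.42

Cumulative frequencies: 24, 56, 90, 116, 140, 156, 172
n = 172; position = 3n/4 = 129.
This falls in the class [40, 50): L = 40, F = 116, f = 24, h = 10.
Upper quartile ≈ 40 + ((129 − 116) / 24) × 10 = 45.4167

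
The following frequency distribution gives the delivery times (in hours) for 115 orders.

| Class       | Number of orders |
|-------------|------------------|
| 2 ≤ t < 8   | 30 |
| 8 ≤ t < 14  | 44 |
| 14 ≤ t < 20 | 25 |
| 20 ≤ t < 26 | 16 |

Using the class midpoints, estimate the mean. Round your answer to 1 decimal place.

12.4

Midpoints: 5, 11, 17, 23
Σfm = 30×5 + 44×11 + 25×17 + 16×23 = 1427
n = Σf = 115
Mean = 1427 / 115 = 12.4087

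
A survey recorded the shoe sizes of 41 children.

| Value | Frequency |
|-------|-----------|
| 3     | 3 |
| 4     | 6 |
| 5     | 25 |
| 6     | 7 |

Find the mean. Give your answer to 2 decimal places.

Values: 3, 4, 5, 6
Σfx = 3×3 + 6×4 + 25×5 + 7×6 = 200
n = Σf = 41
Mean = 200 / 41 = 4.8780

4.88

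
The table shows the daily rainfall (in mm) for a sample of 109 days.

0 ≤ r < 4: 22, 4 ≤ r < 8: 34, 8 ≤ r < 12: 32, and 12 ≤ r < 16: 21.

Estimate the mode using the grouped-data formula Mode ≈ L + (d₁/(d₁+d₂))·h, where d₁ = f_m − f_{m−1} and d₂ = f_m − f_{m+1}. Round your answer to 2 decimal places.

Modal class: 4 ≤ r < 8 (highest frequency 34).
d₁ = 34 − 22 = 12, d₂ = 34 − 32 = 2
Mode ≈ 4 + (12/(12+2)) × 4 = 4 + 3.4286 = 7.4286

7.43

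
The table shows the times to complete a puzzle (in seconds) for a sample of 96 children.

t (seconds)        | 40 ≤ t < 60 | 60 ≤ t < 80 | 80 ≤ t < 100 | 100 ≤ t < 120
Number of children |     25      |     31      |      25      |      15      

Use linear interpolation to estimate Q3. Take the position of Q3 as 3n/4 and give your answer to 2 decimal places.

92.80

Cumulative frequencies: 25, 56, 81, 96
n = 96; position = 3n/4 = 72.
This falls in the class 80 ≤ t < 100: L = 80, F = 56, f = 25, h = 20.
Upper quartile ≈ 80 + ((72 − 56) / 25) × 20 = 92.8000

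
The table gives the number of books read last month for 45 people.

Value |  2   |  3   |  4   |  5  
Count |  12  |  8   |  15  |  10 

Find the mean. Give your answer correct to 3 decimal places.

Values: 2, 3, 4, 5
Σfx = 12×2 + 8×3 + 15×4 + 10×5 = 158
n = Σf = 45
Mean = 158 / 45 = 3.5111

3.511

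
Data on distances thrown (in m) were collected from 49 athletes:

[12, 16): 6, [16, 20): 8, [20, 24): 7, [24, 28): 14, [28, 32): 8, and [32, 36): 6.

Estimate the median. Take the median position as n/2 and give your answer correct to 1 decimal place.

25.0

Cumulative frequencies: 6, 14, 21, 35, 43, 49
n = 49; position = n/2 = 24.5.
This falls in the class [24, 28): L = 24, F = 21, f = 14, h = 4.
Median ≈ 24 + ((24.5 − 21) / 14) × 4 = 25.0000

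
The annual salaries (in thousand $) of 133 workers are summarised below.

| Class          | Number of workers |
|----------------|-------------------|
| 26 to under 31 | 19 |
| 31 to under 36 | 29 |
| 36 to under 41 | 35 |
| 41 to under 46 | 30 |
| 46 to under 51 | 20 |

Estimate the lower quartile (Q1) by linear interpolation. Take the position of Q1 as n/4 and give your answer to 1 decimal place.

Cumulative frequencies: 19, 48, 83, 113, 133
n = 133; position = n/4 = 33.25.
This falls in the class 31 to under 36: L = 31, F = 19, f = 29, h = 5.
Lower quartile ≈ 31 + ((33.25 − 19) / 29) × 5 = 33.4569

33.5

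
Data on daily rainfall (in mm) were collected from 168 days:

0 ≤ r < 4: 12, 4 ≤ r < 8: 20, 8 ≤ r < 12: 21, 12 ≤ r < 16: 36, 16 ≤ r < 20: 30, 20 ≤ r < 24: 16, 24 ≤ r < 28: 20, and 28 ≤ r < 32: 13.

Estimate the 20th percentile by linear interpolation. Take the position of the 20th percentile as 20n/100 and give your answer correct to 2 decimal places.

Cumulative frequencies: 12, 32, 53, 89, 119, 135, 155, 168
n = 168; position = 20n/100 = 33.6.
This falls in the class 8 ≤ r < 12: L = 8, F = 32, f = 21, h = 4.
20th percentile ≈ 8 + ((33.6 − 32) / 21) × 4 = 8.3048

8.30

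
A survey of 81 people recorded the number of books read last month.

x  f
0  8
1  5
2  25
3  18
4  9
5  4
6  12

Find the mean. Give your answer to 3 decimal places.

Values: 0, 1, 2, 3, 4, 5, 6
Σfx = 8×0 + 5×1 + 25×2 + 18×3 + 9×4 + 4×5 + 12×6 = 237
n = Σf = 81
Mean = 237 / 81 = 2.9259

2.926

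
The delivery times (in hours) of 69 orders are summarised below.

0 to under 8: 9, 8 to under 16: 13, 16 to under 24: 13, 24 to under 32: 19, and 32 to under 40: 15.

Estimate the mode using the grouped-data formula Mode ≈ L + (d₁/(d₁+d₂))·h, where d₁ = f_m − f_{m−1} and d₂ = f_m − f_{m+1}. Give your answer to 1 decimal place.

Modal class: 24 to under 32 (highest frequency 19).
d₁ = 19 − 13 = 6, d₂ = 19 − 15 = 4
Mode ≈ 24 + (6/(6+4)) × 8 = 24 + 4.8000 = 28.8000

28.8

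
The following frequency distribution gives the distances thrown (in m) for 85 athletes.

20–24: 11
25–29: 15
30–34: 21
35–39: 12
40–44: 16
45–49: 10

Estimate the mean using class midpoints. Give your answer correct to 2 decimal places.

Midpoints: 22, 27, 32, 37, 42, 47
Σfm = 11×22 + 15×27 + 21×32 + 12×37 + 16×42 + 10×47 = 2905
n = Σf = 85
Mean = 2905 / 85 = 34.1765

34.18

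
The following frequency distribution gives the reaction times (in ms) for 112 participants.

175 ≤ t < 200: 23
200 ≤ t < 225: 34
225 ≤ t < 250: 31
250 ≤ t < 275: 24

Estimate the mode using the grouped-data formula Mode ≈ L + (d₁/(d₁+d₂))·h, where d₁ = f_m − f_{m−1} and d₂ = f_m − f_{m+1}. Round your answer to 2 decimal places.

Modal class: 200 ≤ t < 225 (highest frequency 34).
d₁ = 34 − 23 = 11, d₂ = 34 − 31 = 3
Mode ≈ 200 + (11/(11+3)) × 25 = 200 + 19.6429 = 219.6429

219.64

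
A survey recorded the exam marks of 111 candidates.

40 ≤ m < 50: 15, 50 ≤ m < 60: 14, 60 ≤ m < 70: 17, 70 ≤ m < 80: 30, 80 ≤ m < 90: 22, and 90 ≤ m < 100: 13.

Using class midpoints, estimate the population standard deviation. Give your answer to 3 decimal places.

15.483

Midpoints: 45, 55, 65, 75, 85, 95
n = 111, Σfm = 7905, mean = 71.2162
Σfm² = 589575
Σf(m − x̄)² = Σfm² − (Σfm)²/n = 589575 − 7905²/111 = 26610.8108
Population variance = 26610.8108 / 111 = 239.7370
Standard deviation = √239.7370 = 15.4834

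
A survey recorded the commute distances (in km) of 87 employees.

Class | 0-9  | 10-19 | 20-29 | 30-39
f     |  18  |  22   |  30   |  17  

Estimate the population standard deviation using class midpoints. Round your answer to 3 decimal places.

10.265

Midpoints: 4.5, 14.5, 24.5, 34.5
n = 87, Σfm = 1721.5, mean = 19.7874
Σfm² = 43231.75
Σf(m − x̄)² = Σfm² − (Σfm)²/n = 43231.75 − 1721.5²/87 = 9167.8161
Population variance = 9167.8161 / 87 = 105.3772
Standard deviation = √105.3772 = 10.2653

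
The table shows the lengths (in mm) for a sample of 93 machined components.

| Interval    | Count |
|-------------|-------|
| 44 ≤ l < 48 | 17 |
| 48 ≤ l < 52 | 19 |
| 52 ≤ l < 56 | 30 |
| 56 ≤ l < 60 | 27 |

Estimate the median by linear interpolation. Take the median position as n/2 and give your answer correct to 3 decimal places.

Cumulative frequencies: 17, 36, 66, 93
n = 93; position = n/2 = 46.5.
This falls in the class 52 ≤ l < 56: L = 52, F = 36, f = 30, h = 4.
Median ≈ 52 + ((46.5 − 36) / 30) × 4 = 53.4000

53.400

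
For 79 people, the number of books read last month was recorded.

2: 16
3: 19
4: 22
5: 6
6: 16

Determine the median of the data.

Cumulative frequencies: 16, 35, 57, 63, 79
n = 79, so the median is the value in position (n+1)/2 = 40.
Position 40 falls at value 4.

4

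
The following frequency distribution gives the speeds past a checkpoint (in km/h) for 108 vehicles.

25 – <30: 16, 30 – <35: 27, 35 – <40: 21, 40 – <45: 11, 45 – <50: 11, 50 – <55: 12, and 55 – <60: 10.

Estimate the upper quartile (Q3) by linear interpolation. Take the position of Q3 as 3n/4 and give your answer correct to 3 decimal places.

47.727

Cumulative frequencies: 16, 43, 64, 75, 86, 98, 108
n = 108; position = 3n/4 = 81.
This falls in the class 45 – <50: L = 45, F = 75, f = 11, h = 5.
Upper quartile ≈ 45 + ((81 − 75) / 11) × 5 = 47.7273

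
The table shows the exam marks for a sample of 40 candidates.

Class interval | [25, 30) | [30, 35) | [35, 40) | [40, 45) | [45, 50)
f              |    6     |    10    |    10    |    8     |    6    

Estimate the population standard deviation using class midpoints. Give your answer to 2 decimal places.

Midpoints: 27.5, 32.5, 37.5, 42.5, 47.5
n = 40, Σfm = 1490, mean = 37.2500
Σfm² = 57150
Σf(m − x̄)² = Σfm² − (Σfm)²/n = 57150 − 1490²/40 = 1647.5000
Population variance = 1647.5000 / 40 = 41.1875
Standard deviation = √41.1875 = 6.4177

6.42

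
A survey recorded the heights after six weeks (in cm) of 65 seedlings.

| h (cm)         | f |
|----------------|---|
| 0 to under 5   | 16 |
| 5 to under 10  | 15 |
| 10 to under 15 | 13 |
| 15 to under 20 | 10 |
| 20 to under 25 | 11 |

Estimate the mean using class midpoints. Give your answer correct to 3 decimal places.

Midpoints: 2.5, 7.5, 12.5, 17.5, 22.5
Σfm = 16×2.5 + 15×7.5 + 13×12.5 + 10×17.5 + 11×22.5 = 737.5
n = Σf = 65
Mean = 737.5 / 65 = 11.3462

11.346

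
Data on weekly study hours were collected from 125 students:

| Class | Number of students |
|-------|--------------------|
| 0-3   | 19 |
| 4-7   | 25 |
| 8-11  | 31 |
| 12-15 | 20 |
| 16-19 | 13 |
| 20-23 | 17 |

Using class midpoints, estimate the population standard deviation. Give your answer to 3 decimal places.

6.367

Midpoints: 1.5, 5.5, 9.5, 13.5, 17.5, 21.5
n = 125, Σfm = 1323.5, mean = 10.5880
Σfm² = 19081.25
Σf(m − x̄)² = Σfm² − (Σfm)²/n = 19081.25 − 1323.5²/125 = 5068.0320
Population variance = 5068.0320 / 125 = 40.5443
Standard deviation = √40.5443 = 6.3674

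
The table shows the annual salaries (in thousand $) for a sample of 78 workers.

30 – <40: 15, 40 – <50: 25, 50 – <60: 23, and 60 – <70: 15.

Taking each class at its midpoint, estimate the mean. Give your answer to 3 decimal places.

49.872

Midpoints: 35, 45, 55, 65
Σfm = 15×35 + 25×45 + 23×55 + 15×65 = 3890
n = Σf = 78
Mean = 3890 / 78 = 49.8718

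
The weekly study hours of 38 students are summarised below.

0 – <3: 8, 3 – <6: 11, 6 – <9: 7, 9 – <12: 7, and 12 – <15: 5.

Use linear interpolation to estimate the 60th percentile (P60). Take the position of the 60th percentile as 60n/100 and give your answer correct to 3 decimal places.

Cumulative frequencies: 8, 19, 26, 33, 38
n = 38; position = 60n/100 = 22.8.
This falls in the class 6 – <9: L = 6, F = 19, f = 7, h = 3.
60th percentile ≈ 6 + ((22.8 − 19) / 7) × 3 = 7.6286

7.629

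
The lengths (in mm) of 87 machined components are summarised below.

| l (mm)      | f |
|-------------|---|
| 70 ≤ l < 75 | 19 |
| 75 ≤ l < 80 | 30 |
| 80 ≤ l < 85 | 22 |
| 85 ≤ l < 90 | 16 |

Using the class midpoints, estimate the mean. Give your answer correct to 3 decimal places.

79.511

Midpoints: 72.5, 77.5, 82.5, 87.5
Σfm = 19×72.5 + 30×77.5 + 22×82.5 + 16×87.5 = 6917.5
n = Σf = 87
Mean = 6917.5 / 87 = 79.5115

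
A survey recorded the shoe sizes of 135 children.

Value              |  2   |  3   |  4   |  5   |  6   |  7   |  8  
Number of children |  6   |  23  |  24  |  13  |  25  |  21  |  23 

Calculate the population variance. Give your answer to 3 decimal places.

3.474

Values: 2, 3, 4, 5, 6, 7, 8
n = 135, Σfx = 723, mean = 5.3556
Σfx² = 4341
Σf(x − x̄)² = Σfx² − (Σfx)²/n = 4341 − 723²/135 = 468.9333
Population variance = 468.9333 / 135 = 3.4736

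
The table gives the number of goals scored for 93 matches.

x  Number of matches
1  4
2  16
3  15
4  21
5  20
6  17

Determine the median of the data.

Cumulative frequencies: 4, 20, 35, 56, 76, 93
n = 93, so the median is the value in position (n+1)/2 = 47.
Position 47 falls at value 4.

4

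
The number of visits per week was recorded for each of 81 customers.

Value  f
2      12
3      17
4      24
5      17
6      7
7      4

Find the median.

4

Cumulative frequencies: 12, 29, 53, 70, 77, 81
n = 81, so the median is the value in position (n+1)/2 = 41.
Position 41 falls at value 4.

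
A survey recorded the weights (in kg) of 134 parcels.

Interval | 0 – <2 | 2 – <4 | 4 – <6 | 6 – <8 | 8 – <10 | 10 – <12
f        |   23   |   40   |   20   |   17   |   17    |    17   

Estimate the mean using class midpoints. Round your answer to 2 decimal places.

Midpoints: 1, 3, 5, 7, 9, 11
Σfm = 23×1 + 40×3 + 20×5 + 17×7 + 17×9 + 17×11 = 702
n = Σf = 134
Mean = 702 / 134 = 5.2388

5.24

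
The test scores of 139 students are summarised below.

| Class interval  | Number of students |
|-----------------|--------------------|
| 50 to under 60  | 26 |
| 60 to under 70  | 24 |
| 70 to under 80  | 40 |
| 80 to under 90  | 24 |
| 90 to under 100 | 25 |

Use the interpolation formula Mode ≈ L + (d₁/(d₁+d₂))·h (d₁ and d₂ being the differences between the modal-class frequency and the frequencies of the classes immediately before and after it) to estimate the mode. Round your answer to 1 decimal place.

Modal class: 70 to under 80 (highest frequency 40).
d₁ = 40 − 24 = 16, d₂ = 40 − 24 = 16
Mode ≈ 70 + (16/(16+16)) × 10 = 70 + 5.0000 = 75.0000

75.0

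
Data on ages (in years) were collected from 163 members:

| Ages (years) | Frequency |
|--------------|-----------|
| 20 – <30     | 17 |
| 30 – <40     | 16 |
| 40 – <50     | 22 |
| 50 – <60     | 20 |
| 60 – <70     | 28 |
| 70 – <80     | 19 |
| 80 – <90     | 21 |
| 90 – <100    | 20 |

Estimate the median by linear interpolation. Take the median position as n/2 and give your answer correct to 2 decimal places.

62.32

Cumulative frequencies: 17, 33, 55, 75, 103, 122, 143, 163
n = 163; position = n/2 = 81.5.
This falls in the class 60 – <70: L = 60, F = 75, f = 28, h = 10.
Median ≈ 60 + ((81.5 − 75) / 28) × 10 = 62.3214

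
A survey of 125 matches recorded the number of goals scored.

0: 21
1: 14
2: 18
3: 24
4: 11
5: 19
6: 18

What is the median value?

3

Cumulative frequencies: 21, 35, 53, 77, 88, 107, 125
n = 125, so the median is the value in position (n+1)/2 = 63.
Position 63 falls at value 3.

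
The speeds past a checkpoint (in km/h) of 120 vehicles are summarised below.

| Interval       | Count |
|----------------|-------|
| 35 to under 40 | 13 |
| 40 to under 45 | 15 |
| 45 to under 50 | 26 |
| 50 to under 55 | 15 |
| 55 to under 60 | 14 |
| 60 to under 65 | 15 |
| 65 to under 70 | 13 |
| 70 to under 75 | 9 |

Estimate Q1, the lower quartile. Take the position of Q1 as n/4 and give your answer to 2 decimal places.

45.38

Cumulative frequencies: 13, 28, 54, 69, 83, 98, 111, 120
n = 120; position = n/4 = 30.
This falls in the class 45 to under 50: L = 45, F = 28, f = 26, h = 5.
Lower quartile ≈ 45 + ((30 − 28) / 26) × 5 = 45.3846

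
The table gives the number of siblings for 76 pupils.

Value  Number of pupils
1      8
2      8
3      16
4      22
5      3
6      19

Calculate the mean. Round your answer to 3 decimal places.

Values: 1, 2, 3, 4, 5, 6
Σfx = 8×1 + 8×2 + 16×3 + 22×4 + 3×5 + 19×6 = 289
n = Σf = 76
Mean = 289 / 76 = 3.8026

3.803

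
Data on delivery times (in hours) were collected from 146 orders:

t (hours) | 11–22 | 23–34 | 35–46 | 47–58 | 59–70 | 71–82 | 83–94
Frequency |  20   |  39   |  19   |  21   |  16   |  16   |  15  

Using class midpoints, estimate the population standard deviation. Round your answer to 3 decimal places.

23.120

Midpoints: 16.5, 28.5, 40.5, 52.5, 64.5, 76.5, 88.5
n = 146, Σfm = 6897, mean = 47.2397
Σfm² = 403852.5
Σf(m − x̄)² = Σfm² − (Σfm)²/n = 403852.5 − 6897²/146 = 78040.1096
Population variance = 78040.1096 / 146 = 534.5213
Standard deviation = √534.5213 = 23.1197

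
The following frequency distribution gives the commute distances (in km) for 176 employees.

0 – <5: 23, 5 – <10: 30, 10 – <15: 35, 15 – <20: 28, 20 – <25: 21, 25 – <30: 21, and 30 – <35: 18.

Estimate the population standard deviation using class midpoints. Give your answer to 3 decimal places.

9.358

Midpoints: 2.5, 7.5, 12.5, 17.5, 22.5, 27.5, 32.5
n = 176, Σfm = 2845, mean = 16.1648
Σfm² = 61400
Σf(m − x̄)² = Σfm² − (Σfm)²/n = 61400 − 2845²/176 = 15411.2216
Population variance = 15411.2216 / 176 = 87.5638
Standard deviation = √87.5638 = 9.3576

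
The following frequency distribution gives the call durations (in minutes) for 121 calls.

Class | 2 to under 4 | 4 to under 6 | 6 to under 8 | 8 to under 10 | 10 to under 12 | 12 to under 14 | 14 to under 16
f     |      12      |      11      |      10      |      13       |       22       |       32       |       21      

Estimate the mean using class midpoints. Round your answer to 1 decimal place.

10.3

Midpoints: 3, 5, 7, 9, 11, 13, 15
Σfm = 12×3 + 11×5 + 10×7 + 13×9 + 22×11 + 32×13 + 21×15 = 1251
n = Σf = 121
Mean = 1251 / 121 = 10.3388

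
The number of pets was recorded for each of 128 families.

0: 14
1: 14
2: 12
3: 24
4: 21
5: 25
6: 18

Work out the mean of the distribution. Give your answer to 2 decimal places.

Values: 0, 1, 2, 3, 4, 5, 6
Σfx = 14×0 + 14×1 + 12×2 + 24×3 + 21×4 + 25×5 + 18×6 = 427
n = Σf = 128
Mean = 427 / 128 = 3.3359

3.34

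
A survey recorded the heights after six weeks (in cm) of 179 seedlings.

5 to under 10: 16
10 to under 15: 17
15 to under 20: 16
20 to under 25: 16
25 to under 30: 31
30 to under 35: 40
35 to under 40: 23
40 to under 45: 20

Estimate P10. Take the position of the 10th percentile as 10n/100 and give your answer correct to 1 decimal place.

Cumulative frequencies: 16, 33, 49, 65, 96, 136, 159, 179
n = 179; position = 10n/100 = 17.9.
This falls in the class 10 to under 15: L = 10, F = 16, f = 17, h = 5.
10th percentile ≈ 10 + ((17.9 − 16) / 17) × 5 = 10.5588

10.6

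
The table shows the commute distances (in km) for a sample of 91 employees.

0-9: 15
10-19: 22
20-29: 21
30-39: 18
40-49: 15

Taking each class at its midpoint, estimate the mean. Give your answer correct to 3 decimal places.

Midpoints: 4.5, 14.5, 24.5, 34.5, 44.5
Σfm = 15×4.5 + 22×14.5 + 21×24.5 + 18×34.5 + 15×44.5 = 2189.5
n = Σf = 91
Mean = 2189.5 / 91 = 24.0604

24.060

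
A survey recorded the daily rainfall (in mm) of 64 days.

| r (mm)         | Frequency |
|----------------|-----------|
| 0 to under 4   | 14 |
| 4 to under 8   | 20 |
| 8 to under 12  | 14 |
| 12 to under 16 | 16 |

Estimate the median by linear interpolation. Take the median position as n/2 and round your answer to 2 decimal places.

7.60

Cumulative frequencies: 14, 34, 48, 64
n = 64; position = n/2 = 32.
This falls in the class 4 to under 8: L = 4, F = 14, f = 20, h = 4.
Median ≈ 4 + ((32 − 14) / 20) × 4 = 7.6000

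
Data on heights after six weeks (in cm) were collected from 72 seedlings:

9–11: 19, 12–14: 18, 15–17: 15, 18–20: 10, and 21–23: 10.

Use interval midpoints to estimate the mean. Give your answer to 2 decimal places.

Midpoints: 10, 13, 16, 19, 22
Σfm = 19×10 + 18×13 + 15×16 + 10×19 + 10×22 = 1074
n = Σf = 72
Mean = 1074 / 72 = 14.9167

14.92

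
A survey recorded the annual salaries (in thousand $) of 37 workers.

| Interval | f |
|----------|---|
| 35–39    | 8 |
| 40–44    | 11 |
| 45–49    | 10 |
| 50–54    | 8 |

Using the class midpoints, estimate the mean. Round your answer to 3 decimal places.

44.432

Midpoints: 37, 42, 47, 52
Σfm = 8×37 + 11×42 + 10×47 + 8×52 = 1644
n = Σf = 37
Mean = 1644 / 37 = 44.4324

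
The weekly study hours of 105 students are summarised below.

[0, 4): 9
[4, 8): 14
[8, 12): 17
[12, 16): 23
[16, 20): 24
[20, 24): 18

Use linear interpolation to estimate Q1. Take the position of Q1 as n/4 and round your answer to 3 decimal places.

8.765

Cumulative frequencies: 9, 23, 40, 63, 87, 105
n = 105; position = n/4 = 26.25.
This falls in the class [8, 12): L = 8, F = 23, f = 17, h = 4.
Lower quartile ≈ 8 + ((26.25 − 23) / 17) × 4 = 8.7647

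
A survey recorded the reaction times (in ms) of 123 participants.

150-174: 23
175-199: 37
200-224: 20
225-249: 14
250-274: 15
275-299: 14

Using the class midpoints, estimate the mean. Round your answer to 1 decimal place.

Midpoints: 162, 187, 212, 237, 262, 287
Σfm = 23×162 + 37×187 + 20×212 + 14×237 + 15×262 + 14×287 = 26151
n = Σf = 123
Mean = 26151 / 123 = 212.6098

212.6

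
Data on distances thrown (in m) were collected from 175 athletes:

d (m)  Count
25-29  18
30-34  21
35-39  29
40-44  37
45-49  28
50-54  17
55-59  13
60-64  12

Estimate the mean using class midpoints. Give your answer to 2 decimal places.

Midpoints: 27, 32, 37, 42, 47, 52, 57, 62
Σfm = 18×27 + 21×32 + 29×37 + 37×42 + 28×47 + 17×52 + 13×57 + 12×62 = 7470
n = Σf = 175
Mean = 7470 / 175 = 42.6857

42.69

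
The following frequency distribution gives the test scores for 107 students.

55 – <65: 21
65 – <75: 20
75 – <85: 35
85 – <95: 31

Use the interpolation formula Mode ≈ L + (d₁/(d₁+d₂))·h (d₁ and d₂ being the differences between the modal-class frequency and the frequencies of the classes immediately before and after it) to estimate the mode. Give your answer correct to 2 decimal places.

Modal class: 75 – <85 (highest frequency 35).
d₁ = 35 − 20 = 15, d₂ = 35 − 31 = 4
Mode ≈ 75 + (15/(15+4)) × 10 = 75 + 7.8947 = 82.8947

82.89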